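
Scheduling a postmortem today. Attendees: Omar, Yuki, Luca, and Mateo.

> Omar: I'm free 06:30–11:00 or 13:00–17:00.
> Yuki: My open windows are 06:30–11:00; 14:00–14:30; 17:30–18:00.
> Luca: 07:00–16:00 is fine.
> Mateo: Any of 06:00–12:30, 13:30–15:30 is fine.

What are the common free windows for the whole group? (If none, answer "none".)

Omar ∩ Yuki: 06:30-11:00, 14:00-14:30.
Omar ∩ Yuki ∩ Luca: 07:00-11:00, 14:00-14:30.
Omar ∩ Yuki ∩ Luca ∩ Mateo: 07:00-11:00, 14:00-14:30.
Those are the intersection windows.

07:00-11:00, 14:00-14:30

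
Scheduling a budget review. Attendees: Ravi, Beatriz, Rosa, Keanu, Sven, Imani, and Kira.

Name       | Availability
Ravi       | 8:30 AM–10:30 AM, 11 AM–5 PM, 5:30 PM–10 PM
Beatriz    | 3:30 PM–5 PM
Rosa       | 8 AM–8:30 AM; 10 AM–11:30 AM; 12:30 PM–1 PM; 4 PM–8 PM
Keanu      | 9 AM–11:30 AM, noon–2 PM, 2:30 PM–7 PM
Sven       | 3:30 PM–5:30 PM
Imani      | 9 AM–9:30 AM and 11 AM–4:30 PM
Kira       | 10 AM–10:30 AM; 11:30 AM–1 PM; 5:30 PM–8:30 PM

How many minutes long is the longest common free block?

0

Ravi ∩ Beatriz: 15:30-17:00.
Ravi ∩ Beatriz ∩ Rosa: 16:00-17:00.
Ravi ∩ Beatriz ∩ Rosa ∩ Keanu: 16:00-17:00.
Ravi ∩ Beatriz ∩ Rosa ∩ Keanu ∩ Sven: 16:00-17:00.
Ravi ∩ Beatriz ∩ Rosa ∩ Keanu ∩ Sven ∩ Imani: 16:00-16:30.
Ravi ∩ Beatriz ∩ Rosa ∩ Keanu ∩ Sven ∩ Imani ∩ Kira: ∅.
There is no time when everyone is free.
No common window exists, so the longest block is 0 minutes.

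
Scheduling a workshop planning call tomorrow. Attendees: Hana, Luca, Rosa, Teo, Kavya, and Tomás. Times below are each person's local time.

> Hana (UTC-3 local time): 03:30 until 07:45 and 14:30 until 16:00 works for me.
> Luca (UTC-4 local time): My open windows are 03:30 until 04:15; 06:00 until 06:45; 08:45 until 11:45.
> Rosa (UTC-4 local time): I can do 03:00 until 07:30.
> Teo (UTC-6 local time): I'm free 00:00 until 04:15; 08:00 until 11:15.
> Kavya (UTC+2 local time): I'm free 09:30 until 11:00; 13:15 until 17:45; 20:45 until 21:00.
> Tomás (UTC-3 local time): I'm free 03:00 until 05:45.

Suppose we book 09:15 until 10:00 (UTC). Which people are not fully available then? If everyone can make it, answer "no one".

Hana in UTC: 06:30-10:45, 17:30-19:00 (add 3h to convert from UTC-3).
Luca in UTC: 07:30-08:15, 10:00-10:45, 12:45-15:45 (add 4h to convert from UTC-4).
Rosa in UTC: 07:00-11:30 (add 4h to convert from UTC-4).
Teo in UTC: 06:00-10:15, 14:00-17:15 (add 6h to convert from UTC-6).
Kavya in UTC: 07:30-09:00, 11:15-15:45, 18:45-19:00 (subtract 2h to convert from UTC+2).
Tomás in UTC: 06:00-08:45 (add 3h to convert from UTC-3).
Hana: free for 09:15-10:00. Luca: not fully free for 09:15-10:00. Rosa: free for 09:15-10:00. Teo: free for 09:15-10:00. Kavya: not fully free for 09:15-10:00. Tomás: not fully free for 09:15-10:00.

Kavya, Luca, Tomás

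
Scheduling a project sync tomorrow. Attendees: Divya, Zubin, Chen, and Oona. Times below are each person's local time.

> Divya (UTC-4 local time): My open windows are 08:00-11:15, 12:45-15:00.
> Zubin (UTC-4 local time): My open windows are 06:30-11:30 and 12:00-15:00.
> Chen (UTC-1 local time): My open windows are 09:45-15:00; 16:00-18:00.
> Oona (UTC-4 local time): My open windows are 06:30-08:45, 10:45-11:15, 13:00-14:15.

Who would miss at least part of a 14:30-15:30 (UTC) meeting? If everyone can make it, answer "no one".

Divya in UTC: 12:00-15:15, 16:45-19:00 (add 4h to convert from UTC-4).
Zubin in UTC: 10:30-15:30, 16:00-19:00 (add 4h to convert from UTC-4).
Chen in UTC: 10:45-16:00, 17:00-19:00 (add 1h to convert from UTC-1).
Oona in UTC: 10:30-12:45, 14:45-15:15, 17:00-18:15 (add 4h to convert from UTC-4).
Divya: not fully free for 14:30-15:30. Zubin: free for 14:30-15:30. Chen: free for 14:30-15:30. Oona: not fully free for 14:30-15:30.

Divya, Oona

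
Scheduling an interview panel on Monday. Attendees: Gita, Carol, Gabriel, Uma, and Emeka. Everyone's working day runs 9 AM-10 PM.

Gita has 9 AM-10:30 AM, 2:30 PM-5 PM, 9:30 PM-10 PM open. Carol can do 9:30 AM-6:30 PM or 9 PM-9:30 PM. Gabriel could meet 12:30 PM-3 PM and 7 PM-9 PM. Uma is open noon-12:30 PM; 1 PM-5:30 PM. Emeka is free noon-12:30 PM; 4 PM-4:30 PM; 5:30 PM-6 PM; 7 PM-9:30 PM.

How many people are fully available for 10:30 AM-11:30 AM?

Carol can make the full 10:30-11:30 slot — that's 1.

1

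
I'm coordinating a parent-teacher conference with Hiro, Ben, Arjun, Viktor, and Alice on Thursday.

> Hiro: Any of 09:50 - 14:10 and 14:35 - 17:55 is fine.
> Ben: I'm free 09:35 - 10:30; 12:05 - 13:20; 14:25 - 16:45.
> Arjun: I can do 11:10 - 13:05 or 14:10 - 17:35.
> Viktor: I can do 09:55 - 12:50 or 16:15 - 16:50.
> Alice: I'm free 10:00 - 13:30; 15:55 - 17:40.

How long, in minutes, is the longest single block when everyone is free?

45

Hiro ∩ Ben: 09:50-10:30, 12:05-13:20, 14:35-16:45.
Hiro ∩ Ben ∩ Arjun: 12:05-13:05, 14:35-16:45.
Hiro ∩ Ben ∩ Arjun ∩ Viktor: 12:05-12:50, 16:15-16:45.
Hiro ∩ Ben ∩ Arjun ∩ Viktor ∩ Alice: 12:05-12:50, 16:15-16:45.
The longest is 12:05-12:50 at 45 minutes.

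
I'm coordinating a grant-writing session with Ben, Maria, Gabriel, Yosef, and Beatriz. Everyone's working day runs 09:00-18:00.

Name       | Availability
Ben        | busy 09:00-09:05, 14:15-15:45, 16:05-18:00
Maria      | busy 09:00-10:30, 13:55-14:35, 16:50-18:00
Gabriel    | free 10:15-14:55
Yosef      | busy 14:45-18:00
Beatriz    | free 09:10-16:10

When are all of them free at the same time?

10:30-13:55

Ben free: 09:05-14:15, 15:45-16:05 (invert busy blocks within the working day).
Maria free: 10:30-13:55, 14:35-16:50 (invert busy blocks within the working day).
Gabriel free: 10:15-14:55.
Yosef free: 09:00-14:45 (invert busy blocks within the working day).
Beatriz free: 09:10-16:10.
Ben ∩ Maria: 10:30-13:55, 15:45-16:05.
Ben ∩ Maria ∩ Gabriel: 10:30-13:55.
Ben ∩ Maria ∩ Gabriel ∩ Yosef: 10:30-13:55.
Ben ∩ Maria ∩ Gabriel ∩ Yosef ∩ Beatriz: 10:30-13:55.
So the common availability across everyone is 10:30-13:55.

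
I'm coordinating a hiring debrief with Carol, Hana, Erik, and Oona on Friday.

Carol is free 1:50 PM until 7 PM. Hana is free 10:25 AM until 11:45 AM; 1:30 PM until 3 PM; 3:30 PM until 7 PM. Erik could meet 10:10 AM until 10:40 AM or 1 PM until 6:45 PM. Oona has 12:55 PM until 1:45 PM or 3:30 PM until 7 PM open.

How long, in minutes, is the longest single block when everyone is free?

Carol ∩ Hana: 13:50-15:00, 15:30-19:00.
Carol ∩ Hana ∩ Erik: 13:50-15:00, 15:30-18:45.
Carol ∩ Hana ∩ Erik ∩ Oona: 15:30-18:45.
The longest is 15:30-18:45 at 195 minutes.

195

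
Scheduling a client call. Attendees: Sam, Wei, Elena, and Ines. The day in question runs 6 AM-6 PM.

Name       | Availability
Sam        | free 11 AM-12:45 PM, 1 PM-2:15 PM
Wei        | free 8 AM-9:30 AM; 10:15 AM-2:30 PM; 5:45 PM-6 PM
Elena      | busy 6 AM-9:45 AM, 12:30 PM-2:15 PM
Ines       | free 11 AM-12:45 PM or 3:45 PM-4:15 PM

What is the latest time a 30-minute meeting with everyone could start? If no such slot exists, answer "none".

12:00

Sam free: 11:00-12:45, 13:00-14:15.
Wei free: 08:00-09:30, 10:15-14:30, 17:45-18:00.
Elena free: 09:45-12:30, 14:15-18:00 (invert busy blocks within the working day).
Ines free: 11:00-12:45, 15:45-16:15.
Sam ∩ Wei: 11:00-12:45, 13:00-14:15.
Sam ∩ Wei ∩ Elena: 11:00-12:30.
Sam ∩ Wei ∩ Elena ∩ Ines: 11:00-12:30.
The last common window of at least 30 minutes is 11:00-12:30; a 30-minute meeting can start as late as 12:00 and still end by 12:30.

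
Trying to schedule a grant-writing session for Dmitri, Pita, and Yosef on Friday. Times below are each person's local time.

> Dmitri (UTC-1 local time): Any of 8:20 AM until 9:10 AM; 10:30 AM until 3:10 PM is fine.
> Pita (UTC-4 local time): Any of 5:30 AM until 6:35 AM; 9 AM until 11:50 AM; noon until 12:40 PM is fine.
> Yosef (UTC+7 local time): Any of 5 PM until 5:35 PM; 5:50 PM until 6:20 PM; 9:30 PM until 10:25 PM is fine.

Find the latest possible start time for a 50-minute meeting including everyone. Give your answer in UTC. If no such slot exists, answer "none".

Dmitri in UTC: 09:20-10:10, 11:30-16:10 (add 1h to convert from UTC-1).
Pita in UTC: 09:30-10:35, 13:00-15:50, 16:00-16:40 (add 4h to convert from UTC-4).
Yosef in UTC: 10:00-10:35, 10:50-11:20, 14:30-15:25 (subtract 7h to convert from UTC+7).
Dmitri ∩ Pita: 09:30-10:10, 13:00-15:50, 16:00-16:10.
Dmitri ∩ Pita ∩ Yosef: 10:00-10:10, 14:30-15:25.
The last common window of at least 50 minutes is 14:30-15:25; a 50-minute meeting can start as late as 14:35 and still end by 15:25.

14:35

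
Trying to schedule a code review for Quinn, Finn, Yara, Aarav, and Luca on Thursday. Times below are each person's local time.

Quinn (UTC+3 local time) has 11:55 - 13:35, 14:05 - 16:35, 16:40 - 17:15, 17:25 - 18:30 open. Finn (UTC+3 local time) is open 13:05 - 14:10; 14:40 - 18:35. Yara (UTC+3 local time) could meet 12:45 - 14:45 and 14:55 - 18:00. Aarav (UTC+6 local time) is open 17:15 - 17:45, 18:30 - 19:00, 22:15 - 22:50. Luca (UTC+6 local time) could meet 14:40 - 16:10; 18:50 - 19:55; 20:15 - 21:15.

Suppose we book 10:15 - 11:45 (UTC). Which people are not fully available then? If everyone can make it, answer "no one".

Quinn in UTC: 08:55-10:35, 11:05-13:35, 13:40-14:15, 14:25-15:30 (subtract 3h to convert from UTC+3).
Finn in UTC: 10:05-11:10, 11:40-15:35 (subtract 3h to convert from UTC+3).
Yara in UTC: 09:45-11:45, 11:55-15:00 (subtract 3h to convert from UTC+3).
Aarav in UTC: 11:15-11:45, 12:30-13:00, 16:15-16:50 (subtract 6h to convert from UTC+6).
Luca in UTC: 08:40-10:10, 12:50-13:55, 14:15-15:15 (subtract 6h to convert from UTC+6).
Quinn: not fully free for 10:15-11:45. Finn: not fully free for 10:15-11:45. Yara: free for 10:15-11:45. Aarav: not fully free for 10:15-11:45. Luca: not fully free for 10:15-11:45.

Aarav, Finn, Luca, Quinn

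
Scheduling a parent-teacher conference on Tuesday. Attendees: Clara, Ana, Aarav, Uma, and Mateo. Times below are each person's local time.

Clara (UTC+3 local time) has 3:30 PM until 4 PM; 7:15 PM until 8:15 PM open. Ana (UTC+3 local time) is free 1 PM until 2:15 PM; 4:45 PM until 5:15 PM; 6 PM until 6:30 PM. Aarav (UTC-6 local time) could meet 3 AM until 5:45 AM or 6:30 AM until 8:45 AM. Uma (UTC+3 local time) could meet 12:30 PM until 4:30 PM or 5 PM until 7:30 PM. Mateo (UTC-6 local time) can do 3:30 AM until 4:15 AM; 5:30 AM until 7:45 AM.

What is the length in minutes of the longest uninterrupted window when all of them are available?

Clara in UTC: 12:30-13:00, 16:15-17:15 (subtract 3h to convert from UTC+3).
Ana in UTC: 10:00-11:15, 13:45-14:15, 15:00-15:30 (subtract 3h to convert from UTC+3).
Aarav in UTC: 09:00-11:45, 12:30-14:45 (add 6h to convert from UTC-6).
Uma in UTC: 09:30-13:30, 14:00-16:30 (subtract 3h to convert from UTC+3).
Mateo in UTC: 09:30-10:15, 11:30-13:45 (add 6h to convert from UTC-6).
Clara ∩ Ana: ∅.
Clara ∩ Ana ∩ Aarav: ∅.
Clara ∩ Ana ∩ Aarav ∩ Uma: ∅.
Clara ∩ Ana ∩ Aarav ∩ Uma ∩ Mateo: ∅.
There is no time when everyone is free.
No common window exists, so the longest block is 0 minutes.

0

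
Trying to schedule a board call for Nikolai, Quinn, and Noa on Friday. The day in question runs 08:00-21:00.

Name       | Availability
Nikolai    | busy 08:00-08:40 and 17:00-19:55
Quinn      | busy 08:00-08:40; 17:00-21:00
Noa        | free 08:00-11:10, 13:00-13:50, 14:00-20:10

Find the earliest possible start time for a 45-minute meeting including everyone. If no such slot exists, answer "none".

Nikolai free: 08:40-17:00, 19:55-21:00 (invert busy blocks within the working day).
Quinn free: 08:40-17:00 (invert busy blocks within the working day).
Noa free: 08:00-11:10, 13:00-13:50, 14:00-20:10.
Nikolai ∩ Quinn: 08:40-17:00.
Nikolai ∩ Quinn ∩ Noa: 08:40-11:10, 13:00-13:50, 14:00-17:00.
The first common window of at least 45 minutes is 08:40-11:10, so the earliest start is 08:40.

08:40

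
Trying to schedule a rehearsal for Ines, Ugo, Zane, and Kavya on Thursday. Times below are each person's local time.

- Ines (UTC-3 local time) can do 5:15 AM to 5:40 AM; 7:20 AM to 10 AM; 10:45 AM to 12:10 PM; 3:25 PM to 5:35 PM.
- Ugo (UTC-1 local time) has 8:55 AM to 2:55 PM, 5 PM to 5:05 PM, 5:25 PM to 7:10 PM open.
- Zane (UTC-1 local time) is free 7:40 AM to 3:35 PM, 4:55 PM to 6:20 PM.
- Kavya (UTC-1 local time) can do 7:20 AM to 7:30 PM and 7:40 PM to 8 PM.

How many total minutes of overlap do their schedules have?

300

Ines in UTC: 08:15-08:40, 10:20-13:00, 13:45-15:10, 18:25-20:35 (add 3h to convert from UTC-3).
Ugo in UTC: 09:55-15:55, 18:00-18:05, 18:25-20:10 (add 1h to convert from UTC-1).
Zane in UTC: 08:40-16:35, 17:55-19:20 (add 1h to convert from UTC-1).
Kavya in UTC: 08:20-20:30, 20:40-21:00 (add 1h to convert from UTC-1).
Ines ∩ Ugo: 10:20-13:00, 13:45-15:10, 18:25-20:10.
Ines ∩ Ugo ∩ Zane: 10:20-13:00, 13:45-15:10, 18:25-19:20.
Ines ∩ Ugo ∩ Zane ∩ Kavya: 10:20-13:00, 13:45-15:10, 18:25-19:20.
Those are the intersection windows.
Summing the common windows: 160 + 85 + 55 = 300 minutes.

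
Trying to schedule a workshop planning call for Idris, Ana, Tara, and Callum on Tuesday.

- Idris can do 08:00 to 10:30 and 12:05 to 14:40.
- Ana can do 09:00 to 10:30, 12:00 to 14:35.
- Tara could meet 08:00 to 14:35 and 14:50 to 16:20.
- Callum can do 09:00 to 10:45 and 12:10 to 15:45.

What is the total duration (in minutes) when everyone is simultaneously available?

Idris ∩ Ana: 09:00-10:30, 12:05-14:35.
Idris ∩ Ana ∩ Tara: 09:00-10:30, 12:05-14:35.
Idris ∩ Ana ∩ Tara ∩ Callum: 09:00-10:30, 12:10-14:35.
So the common availability across everyone is 09:00-10:30, 12:10-14:35.
Summing the common windows: 90 + 145 = 235 minutes.

235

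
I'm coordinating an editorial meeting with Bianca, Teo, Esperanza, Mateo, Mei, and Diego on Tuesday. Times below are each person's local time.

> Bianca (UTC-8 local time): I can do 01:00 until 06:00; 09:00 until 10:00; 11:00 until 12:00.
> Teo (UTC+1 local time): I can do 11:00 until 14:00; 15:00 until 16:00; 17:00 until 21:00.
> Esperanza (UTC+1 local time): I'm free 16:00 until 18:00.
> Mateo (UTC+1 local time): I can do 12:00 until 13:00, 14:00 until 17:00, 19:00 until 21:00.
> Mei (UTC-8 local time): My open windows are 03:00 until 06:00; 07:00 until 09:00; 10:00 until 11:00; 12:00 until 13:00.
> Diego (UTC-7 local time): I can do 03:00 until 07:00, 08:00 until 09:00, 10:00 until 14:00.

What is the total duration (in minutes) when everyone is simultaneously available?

0

Bianca in UTC: 09:00-14:00, 17:00-18:00, 19:00-20:00 (add 8h to convert from UTC-8).
Teo in UTC: 10:00-13:00, 14:00-15:00, 16:00-20:00 (subtract 1h to convert from UTC+1).
Esperanza in UTC: 15:00-17:00 (subtract 1h to convert from UTC+1).
Mateo in UTC: 11:00-12:00, 13:00-16:00, 18:00-20:00 (subtract 1h to convert from UTC+1).
Mei in UTC: 11:00-14:00, 15:00-17:00, 18:00-19:00, 20:00-21:00 (add 8h to convert from UTC-8).
Diego in UTC: 10:00-14:00, 15:00-16:00, 17:00-21:00 (add 7h to convert from UTC-7).
Bianca ∩ Teo: 10:00-13:00, 17:00-18:00, 19:00-20:00.
Bianca ∩ Teo ∩ Esperanza: ∅.
Bianca ∩ Teo ∩ Esperanza ∩ Mateo: ∅.
Bianca ∩ Teo ∩ Esperanza ∩ Mateo ∩ Mei: ∅.
Bianca ∩ Teo ∩ Esperanza ∩ Mateo ∩ Mei ∩ Diego: ∅.
There is no time when everyone is free.
There is no common window, so the total is 0 minutes.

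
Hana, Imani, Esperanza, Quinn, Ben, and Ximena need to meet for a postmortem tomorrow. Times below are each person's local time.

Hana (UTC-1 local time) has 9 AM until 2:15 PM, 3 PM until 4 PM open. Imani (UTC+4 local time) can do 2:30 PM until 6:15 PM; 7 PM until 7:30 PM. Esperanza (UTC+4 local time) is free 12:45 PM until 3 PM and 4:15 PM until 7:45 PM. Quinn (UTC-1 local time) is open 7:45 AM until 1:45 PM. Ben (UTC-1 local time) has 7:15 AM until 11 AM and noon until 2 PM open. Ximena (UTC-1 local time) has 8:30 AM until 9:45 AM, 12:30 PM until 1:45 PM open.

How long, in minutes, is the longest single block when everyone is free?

45

Hana in UTC: 10:00-15:15, 16:00-17:00 (add 1h to convert from UTC-1).
Imani in UTC: 10:30-14:15, 15:00-15:30 (subtract 4h to convert from UTC+4).
Esperanza in UTC: 08:45-11:00, 12:15-15:45 (subtract 4h to convert from UTC+4).
Quinn in UTC: 08:45-14:45 (add 1h to convert from UTC-1).
Ben in UTC: 08:15-12:00, 13:00-15:00 (add 1h to convert from UTC-1).
Ximena in UTC: 09:30-10:45, 13:30-14:45 (add 1h to convert from UTC-1).
Hana ∩ Imani: 10:30-14:15, 15:00-15:15.
Hana ∩ Imani ∩ Esperanza: 10:30-11:00, 12:15-14:15, 15:00-15:15.
Hana ∩ Imani ∩ Esperanza ∩ Quinn: 10:30-11:00, 12:15-14:15.
Hana ∩ Imani ∩ Esperanza ∩ Quinn ∩ Ben: 10:30-11:00, 13:00-14:15.
Hana ∩ Imani ∩ Esperanza ∩ Quinn ∩ Ben ∩ Ximena: 10:30-10:45, 13:30-14:15.
The longest is 13:30-14:15 at 45 minutes.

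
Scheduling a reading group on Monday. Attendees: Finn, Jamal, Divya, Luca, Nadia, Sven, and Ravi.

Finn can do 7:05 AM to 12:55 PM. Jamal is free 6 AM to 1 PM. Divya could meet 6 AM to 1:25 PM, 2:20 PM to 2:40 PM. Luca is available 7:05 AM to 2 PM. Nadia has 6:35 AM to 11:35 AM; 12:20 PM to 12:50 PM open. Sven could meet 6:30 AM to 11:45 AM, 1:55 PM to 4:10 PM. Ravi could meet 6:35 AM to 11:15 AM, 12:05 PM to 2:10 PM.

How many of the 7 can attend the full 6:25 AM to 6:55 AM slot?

Jamal and Divya can make the full 06:25-06:55 slot — that's 2.

2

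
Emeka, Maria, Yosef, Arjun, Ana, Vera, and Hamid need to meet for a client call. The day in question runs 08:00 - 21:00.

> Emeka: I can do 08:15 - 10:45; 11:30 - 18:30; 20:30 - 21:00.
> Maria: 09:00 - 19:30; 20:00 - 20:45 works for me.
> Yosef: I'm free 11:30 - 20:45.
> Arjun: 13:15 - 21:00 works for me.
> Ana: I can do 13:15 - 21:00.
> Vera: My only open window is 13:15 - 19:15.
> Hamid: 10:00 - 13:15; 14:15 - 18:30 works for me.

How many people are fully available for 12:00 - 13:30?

3

Emeka, Maria, and Yosef can make the full 12:00-13:30 slot — that's 3.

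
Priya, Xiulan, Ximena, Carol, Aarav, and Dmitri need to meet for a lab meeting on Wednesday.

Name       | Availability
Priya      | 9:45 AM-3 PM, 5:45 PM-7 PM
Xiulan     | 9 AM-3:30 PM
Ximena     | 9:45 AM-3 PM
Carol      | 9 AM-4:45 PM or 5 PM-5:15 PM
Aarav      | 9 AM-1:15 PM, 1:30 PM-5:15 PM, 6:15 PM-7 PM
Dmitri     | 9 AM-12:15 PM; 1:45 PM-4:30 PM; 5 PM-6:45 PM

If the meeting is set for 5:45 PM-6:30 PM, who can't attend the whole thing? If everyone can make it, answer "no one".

Aarav, Carol, Ximena, Xiulan

Priya: free for 17:45-18:30. Xiulan: not fully free for 17:45-18:30. Ximena: not fully free for 17:45-18:30. Carol: not fully free for 17:45-18:30. Aarav: not fully free for 17:45-18:30. Dmitri: free for 17:45-18:30.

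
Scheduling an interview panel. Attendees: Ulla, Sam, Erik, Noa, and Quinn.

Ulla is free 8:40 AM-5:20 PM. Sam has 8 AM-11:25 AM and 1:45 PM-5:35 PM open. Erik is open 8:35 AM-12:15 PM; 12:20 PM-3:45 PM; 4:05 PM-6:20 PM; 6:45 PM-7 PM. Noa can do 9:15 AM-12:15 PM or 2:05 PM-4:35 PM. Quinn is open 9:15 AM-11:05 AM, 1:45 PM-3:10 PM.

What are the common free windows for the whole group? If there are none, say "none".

Ulla ∩ Sam: 08:40-11:25, 13:45-17:20.
Ulla ∩ Sam ∩ Erik: 08:40-11:25, 13:45-15:45, 16:05-17:20.
Ulla ∩ Sam ∩ Erik ∩ Noa: 09:15-11:25, 14:05-15:45, 16:05-16:35.
Ulla ∩ Sam ∩ Erik ∩ Noa ∩ Quinn: 09:15-11:05, 14:05-15:10.
Those are the intersection windows.

09:15-11:05, 14:05-15:10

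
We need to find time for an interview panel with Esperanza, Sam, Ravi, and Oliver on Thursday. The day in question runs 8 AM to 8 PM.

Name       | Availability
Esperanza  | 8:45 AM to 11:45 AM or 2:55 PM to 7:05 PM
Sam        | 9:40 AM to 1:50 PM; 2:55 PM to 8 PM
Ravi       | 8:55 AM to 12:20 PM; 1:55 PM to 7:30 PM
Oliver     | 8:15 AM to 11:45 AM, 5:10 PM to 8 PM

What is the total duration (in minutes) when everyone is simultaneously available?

240

Esperanza ∩ Sam: 09:40-11:45, 14:55-19:05.
Esperanza ∩ Sam ∩ Ravi: 09:40-11:45, 14:55-19:05.
Esperanza ∩ Sam ∩ Ravi ∩ Oliver: 09:40-11:45, 17:10-19:05.
Summing the common windows: 125 + 115 = 240 minutes.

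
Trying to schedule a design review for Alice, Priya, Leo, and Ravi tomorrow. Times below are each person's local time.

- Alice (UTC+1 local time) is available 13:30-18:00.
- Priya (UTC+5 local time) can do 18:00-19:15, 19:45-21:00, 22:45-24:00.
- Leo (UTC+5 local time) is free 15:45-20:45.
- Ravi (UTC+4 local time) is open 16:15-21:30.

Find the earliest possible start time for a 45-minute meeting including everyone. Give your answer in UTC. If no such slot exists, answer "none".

Alice in UTC: 12:30-17:00 (subtract 1h to convert from UTC+1).
Priya in UTC: 13:00-14:15, 14:45-16:00, 17:45-19:00 (subtract 5h to convert from UTC+5).
Leo in UTC: 10:45-15:45 (subtract 5h to convert from UTC+5).
Ravi in UTC: 12:15-17:30 (subtract 4h to convert from UTC+4).
Alice ∩ Priya: 13:00-14:15, 14:45-16:00.
Alice ∩ Priya ∩ Leo: 13:00-14:15, 14:45-15:45.
Alice ∩ Priya ∩ Leo ∩ Ravi: 13:00-14:15, 14:45-15:45.
So the common availability across everyone is 13:00-14:15, 14:45-15:45.
The first common window of at least 45 minutes is 13:00-14:15, so the earliest start is 13:00.

13:00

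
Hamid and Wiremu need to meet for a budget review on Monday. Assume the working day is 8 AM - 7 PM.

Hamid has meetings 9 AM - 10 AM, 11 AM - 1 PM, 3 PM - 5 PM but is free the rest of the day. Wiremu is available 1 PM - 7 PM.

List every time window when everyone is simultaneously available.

13:00-15:00, 17:00-19:00

Hamid free: 08:00-09:00, 10:00-11:00, 13:00-15:00, 17:00-19:00 (invert busy blocks within the working day).
Wiremu free: 13:00-19:00.
Hamid ∩ Wiremu: 13:00-15:00, 17:00-19:00.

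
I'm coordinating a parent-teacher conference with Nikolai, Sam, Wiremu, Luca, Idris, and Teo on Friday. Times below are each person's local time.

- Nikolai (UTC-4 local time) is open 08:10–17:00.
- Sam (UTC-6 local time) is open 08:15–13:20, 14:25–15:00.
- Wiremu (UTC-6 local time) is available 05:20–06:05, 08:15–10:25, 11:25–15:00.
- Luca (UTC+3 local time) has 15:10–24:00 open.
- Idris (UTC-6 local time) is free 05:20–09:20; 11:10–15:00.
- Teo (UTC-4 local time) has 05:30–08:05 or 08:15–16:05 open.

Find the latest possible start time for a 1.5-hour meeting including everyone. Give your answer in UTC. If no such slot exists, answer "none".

17:50

Nikolai in UTC: 12:10-21:00 (add 4h to convert from UTC-4).
Sam in UTC: 14:15-19:20, 20:25-21:00 (add 6h to convert from UTC-6).
Wiremu in UTC: 11:20-12:05, 14:15-16:25, 17:25-21:00 (add 6h to convert from UTC-6).
Luca in UTC: 12:10-21:00 (subtract 3h to convert from UTC+3).
Idris in UTC: 11:20-15:20, 17:10-21:00 (add 6h to convert from UTC-6).
Teo in UTC: 09:30-12:05, 12:15-20:05 (add 4h to convert from UTC-4).
Nikolai ∩ Sam: 14:15-19:20, 20:25-21:00.
Nikolai ∩ Sam ∩ Wiremu: 14:15-16:25, 17:25-19:20, 20:25-21:00.
Nikolai ∩ Sam ∩ Wiremu ∩ Luca: 14:15-16:25, 17:25-19:20, 20:25-21:00.
Nikolai ∩ Sam ∩ Wiremu ∩ Luca ∩ Idris: 14:15-15:20, 17:25-19:20, 20:25-21:00.
Nikolai ∩ Sam ∩ Wiremu ∩ Luca ∩ Idris ∩ Teo: 14:15-15:20, 17:25-19:20.
The last common window of at least 90 minutes is 17:25-19:20; a 90-minute meeting can start as late as 17:50 and still end by 19:20.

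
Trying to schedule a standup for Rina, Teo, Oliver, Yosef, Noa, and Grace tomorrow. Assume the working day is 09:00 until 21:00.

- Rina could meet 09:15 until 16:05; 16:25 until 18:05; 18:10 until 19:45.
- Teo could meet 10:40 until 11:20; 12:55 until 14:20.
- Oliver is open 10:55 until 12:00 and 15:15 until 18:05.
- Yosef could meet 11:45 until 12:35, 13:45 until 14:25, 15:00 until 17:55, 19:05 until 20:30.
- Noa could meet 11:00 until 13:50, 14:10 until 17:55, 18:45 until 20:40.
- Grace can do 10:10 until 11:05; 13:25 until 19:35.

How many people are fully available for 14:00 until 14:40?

2

Rina and Grace can make the full 14:00-14:40 slot — that's 2.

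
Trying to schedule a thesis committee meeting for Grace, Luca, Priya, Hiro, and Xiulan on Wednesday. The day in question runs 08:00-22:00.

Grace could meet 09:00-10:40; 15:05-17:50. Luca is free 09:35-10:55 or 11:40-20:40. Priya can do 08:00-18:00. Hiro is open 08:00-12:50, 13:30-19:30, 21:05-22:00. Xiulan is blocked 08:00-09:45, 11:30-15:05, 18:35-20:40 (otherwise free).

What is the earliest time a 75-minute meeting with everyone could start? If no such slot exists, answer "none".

15:05

Grace free: 09:00-10:40, 15:05-17:50.
Luca free: 09:35-10:55, 11:40-20:40.
Priya free: 08:00-18:00.
Hiro free: 08:00-12:50, 13:30-19:30, 21:05-22:00.
Xiulan free: 09:45-11:30, 15:05-18:35, 20:40-22:00 (invert busy blocks within the working day).
Grace ∩ Luca: 09:35-10:40, 15:05-17:50.
Grace ∩ Luca ∩ Priya: 09:35-10:40, 15:05-17:50.
Grace ∩ Luca ∩ Priya ∩ Hiro: 09:35-10:40, 15:05-17:50.
Grace ∩ Luca ∩ Priya ∩ Hiro ∩ Xiulan: 09:45-10:40, 15:05-17:50.
The first common window of at least 75 minutes is 15:05-17:50, so the earliest start is 15:05.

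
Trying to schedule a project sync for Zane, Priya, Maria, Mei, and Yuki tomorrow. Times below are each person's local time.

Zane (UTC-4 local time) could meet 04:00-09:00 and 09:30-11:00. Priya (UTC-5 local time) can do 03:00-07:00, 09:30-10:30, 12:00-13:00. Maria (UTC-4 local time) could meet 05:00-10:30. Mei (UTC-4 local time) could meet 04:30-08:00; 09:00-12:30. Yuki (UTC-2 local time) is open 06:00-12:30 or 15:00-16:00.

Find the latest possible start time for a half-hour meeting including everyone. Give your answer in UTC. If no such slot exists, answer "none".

Zane in UTC: 08:00-13:00, 13:30-15:00 (add 4h to convert from UTC-4).
Priya in UTC: 08:00-12:00, 14:30-15:30, 17:00-18:00 (add 5h to convert from UTC-5).
Maria in UTC: 09:00-14:30 (add 4h to convert from UTC-4).
Mei in UTC: 08:30-12:00, 13:00-16:30 (add 4h to convert from UTC-4).
Yuki in UTC: 08:00-14:30, 17:00-18:00 (add 2h to convert from UTC-2).
Zane ∩ Priya: 08:00-12:00, 14:30-15:00.
Zane ∩ Priya ∩ Maria: 09:00-12:00.
Zane ∩ Priya ∩ Maria ∩ Mei: 09:00-12:00.
Zane ∩ Priya ∩ Maria ∩ Mei ∩ Yuki: 09:00-12:00.
The last common window of at least 30 minutes is 09:00-12:00; a 30-minute meeting can start as late as 11:30 and still end by 12:00.

11:30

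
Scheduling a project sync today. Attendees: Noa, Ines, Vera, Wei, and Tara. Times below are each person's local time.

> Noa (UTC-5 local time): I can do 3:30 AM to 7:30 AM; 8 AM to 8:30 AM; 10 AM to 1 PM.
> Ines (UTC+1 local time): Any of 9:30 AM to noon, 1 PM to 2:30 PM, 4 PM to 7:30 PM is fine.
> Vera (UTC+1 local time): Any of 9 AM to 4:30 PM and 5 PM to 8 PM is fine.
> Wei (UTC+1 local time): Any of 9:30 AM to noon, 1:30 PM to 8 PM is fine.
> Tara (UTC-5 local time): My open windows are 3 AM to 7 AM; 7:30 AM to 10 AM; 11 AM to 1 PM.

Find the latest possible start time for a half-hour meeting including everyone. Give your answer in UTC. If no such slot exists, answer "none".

Noa in UTC: 08:30-12:30, 13:00-13:30, 15:00-18:00 (add 5h to convert from UTC-5).
Ines in UTC: 08:30-11:00, 12:00-13:30, 15:00-18:30 (subtract 1h to convert from UTC+1).
Vera in UTC: 08:00-15:30, 16:00-19:00 (subtract 1h to convert from UTC+1).
Wei in UTC: 08:30-11:00, 12:30-19:00 (subtract 1h to convert from UTC+1).
Tara in UTC: 08:00-12:00, 12:30-15:00, 16:00-18:00 (add 5h to convert from UTC-5).
Noa ∩ Ines: 08:30-11:00, 12:00-12:30, 13:00-13:30, 15:00-18:00.
Noa ∩ Ines ∩ Vera: 08:30-11:00, 12:00-12:30, 13:00-13:30, 15:00-15:30, 16:00-18:00.
Noa ∩ Ines ∩ Vera ∩ Wei: 08:30-11:00, 13:00-13:30, 15:00-15:30, 16:00-18:00.
Noa ∩ Ines ∩ Vera ∩ Wei ∩ Tara: 08:30-11:00, 13:00-13:30, 16:00-18:00.
The last common window of at least 30 minutes is 16:00-18:00; a 30-minute meeting can start as late as 17:30 and still end by 18:00.

17:30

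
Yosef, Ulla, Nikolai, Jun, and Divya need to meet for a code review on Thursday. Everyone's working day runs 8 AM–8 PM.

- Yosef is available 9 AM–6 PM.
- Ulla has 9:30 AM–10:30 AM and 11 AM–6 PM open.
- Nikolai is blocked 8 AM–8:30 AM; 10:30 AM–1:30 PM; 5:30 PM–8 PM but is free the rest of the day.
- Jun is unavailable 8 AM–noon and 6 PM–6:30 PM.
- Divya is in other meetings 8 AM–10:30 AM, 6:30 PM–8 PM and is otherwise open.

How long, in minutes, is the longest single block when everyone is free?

Yosef free: 09:00-18:00.
Ulla free: 09:30-10:30, 11:00-18:00.
Nikolai free: 08:30-10:30, 13:30-17:30 (invert busy blocks within the working day).
Jun free: 12:00-18:00, 18:30-20:00 (invert busy blocks within the working day).
Divya free: 10:30-18:30 (invert busy blocks within the working day).
Yosef ∩ Ulla: 09:30-10:30, 11:00-18:00.
Yosef ∩ Ulla ∩ Nikolai: 09:30-10:30, 13:30-17:30.
Yosef ∩ Ulla ∩ Nikolai ∩ Jun: 13:30-17:30.
Yosef ∩ Ulla ∩ Nikolai ∩ Jun ∩ Divya: 13:30-17:30.
The longest is 13:30-17:30 at 240 minutes.

240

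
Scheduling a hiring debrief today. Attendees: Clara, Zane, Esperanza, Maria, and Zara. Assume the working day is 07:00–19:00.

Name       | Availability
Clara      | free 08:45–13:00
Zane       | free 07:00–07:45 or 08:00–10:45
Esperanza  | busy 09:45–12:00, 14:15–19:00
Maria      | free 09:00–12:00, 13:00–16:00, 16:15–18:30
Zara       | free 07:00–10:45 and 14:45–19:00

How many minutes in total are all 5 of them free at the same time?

45

Clara free: 08:45-13:00.
Zane free: 07:00-07:45, 08:00-10:45.
Esperanza free: 07:00-09:45, 12:00-14:15 (invert busy blocks within the working day).
Maria free: 09:00-12:00, 13:00-16:00, 16:15-18:30.
Zara free: 07:00-10:45, 14:45-19:00.
Clara ∩ Zane: 08:45-10:45.
Clara ∩ Zane ∩ Esperanza: 08:45-09:45.
Clara ∩ Zane ∩ Esperanza ∩ Maria: 09:00-09:45.
Clara ∩ Zane ∩ Esperanza ∩ Maria ∩ Zara: 09:00-09:45.
So the common availability across everyone is 09:00-09:45.
That's a single block of 45 minutes.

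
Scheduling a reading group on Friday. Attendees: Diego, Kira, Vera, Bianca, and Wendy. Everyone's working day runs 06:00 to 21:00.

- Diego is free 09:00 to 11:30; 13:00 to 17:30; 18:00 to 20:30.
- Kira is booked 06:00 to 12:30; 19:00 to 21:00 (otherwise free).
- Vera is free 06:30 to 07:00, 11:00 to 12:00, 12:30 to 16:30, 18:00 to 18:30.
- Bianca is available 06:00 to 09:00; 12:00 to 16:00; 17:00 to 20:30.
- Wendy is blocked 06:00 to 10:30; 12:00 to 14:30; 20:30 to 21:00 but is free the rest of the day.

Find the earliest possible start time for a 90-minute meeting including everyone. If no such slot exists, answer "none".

Diego free: 09:00-11:30, 13:00-17:30, 18:00-20:30.
Kira free: 12:30-19:00 (invert busy blocks within the working day).
Vera free: 06:30-07:00, 11:00-12:00, 12:30-16:30, 18:00-18:30.
Bianca free: 06:00-09:00, 12:00-16:00, 17:00-20:30.
Wendy free: 10:30-12:00, 14:30-20:30 (invert busy blocks within the working day).
Diego ∩ Kira: 13:00-17:30, 18:00-19:00.
Diego ∩ Kira ∩ Vera: 13:00-16:30, 18:00-18:30.
Diego ∩ Kira ∩ Vera ∩ Bianca: 13:00-16:00, 18:00-18:30.
Diego ∩ Kira ∩ Vera ∩ Bianca ∩ Wendy: 14:30-16:00, 18:00-18:30.
So the common availability across everyone is 14:30-16:00, 18:00-18:30.
The first common window of at least 90 minutes is 14:30-16:00, so the earliest start is 14:30.

14:30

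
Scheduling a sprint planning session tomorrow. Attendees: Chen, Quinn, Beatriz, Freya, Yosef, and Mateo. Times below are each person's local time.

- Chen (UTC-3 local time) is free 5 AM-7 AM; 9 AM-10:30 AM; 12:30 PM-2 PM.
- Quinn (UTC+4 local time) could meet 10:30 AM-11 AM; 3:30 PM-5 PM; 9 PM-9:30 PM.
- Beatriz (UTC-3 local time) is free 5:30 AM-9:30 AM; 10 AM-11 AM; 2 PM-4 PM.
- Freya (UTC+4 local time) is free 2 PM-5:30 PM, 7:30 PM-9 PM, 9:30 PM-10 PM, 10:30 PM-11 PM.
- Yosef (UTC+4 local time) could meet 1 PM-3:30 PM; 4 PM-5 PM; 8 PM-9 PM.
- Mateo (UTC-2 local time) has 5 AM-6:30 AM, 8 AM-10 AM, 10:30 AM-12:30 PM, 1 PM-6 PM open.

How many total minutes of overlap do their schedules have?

Chen in UTC: 08:00-10:00, 12:00-13:30, 15:30-17:00 (add 3h to convert from UTC-3).
Quinn in UTC: 06:30-07:00, 11:30-13:00, 17:00-17:30 (subtract 4h to convert from UTC+4).
Beatriz in UTC: 08:30-12:30, 13:00-14:00, 17:00-19:00 (add 3h to convert from UTC-3).
Freya in UTC: 10:00-13:30, 15:30-17:00, 17:30-18:00, 18:30-19:00 (subtract 4h to convert from UTC+4).
Yosef in UTC: 09:00-11:30, 12:00-13:00, 16:00-17:00 (subtract 4h to convert from UTC+4).
Mateo in UTC: 07:00-08:30, 10:00-12:00, 12:30-14:30, 15:00-20:00 (add 2h to convert from UTC-2).
Chen ∩ Quinn: 12:00-13:00.
Chen ∩ Quinn ∩ Beatriz: 12:00-12:30.
Chen ∩ Quinn ∩ Beatriz ∩ Freya: 12:00-12:30.
Chen ∩ Quinn ∩ Beatriz ∩ Freya ∩ Yosef: 12:00-12:30.
Chen ∩ Quinn ∩ Beatriz ∩ Freya ∩ Yosef ∩ Mateo: ∅.
There is no time when everyone is free.
There is no common window, so the total is 0 minutes.

0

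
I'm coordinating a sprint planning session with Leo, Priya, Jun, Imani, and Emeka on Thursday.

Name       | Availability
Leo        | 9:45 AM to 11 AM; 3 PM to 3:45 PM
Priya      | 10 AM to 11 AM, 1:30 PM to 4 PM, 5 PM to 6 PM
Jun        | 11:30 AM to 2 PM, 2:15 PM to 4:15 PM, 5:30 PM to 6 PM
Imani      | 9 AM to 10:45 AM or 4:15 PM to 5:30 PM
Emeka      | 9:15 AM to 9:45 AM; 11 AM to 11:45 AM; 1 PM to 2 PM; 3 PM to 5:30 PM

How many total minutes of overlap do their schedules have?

0

Leo ∩ Priya: 10:00-11:00, 15:00-15:45.
Leo ∩ Priya ∩ Jun: 15:00-15:45.
Leo ∩ Priya ∩ Jun ∩ Imani: ∅.
Leo ∩ Priya ∩ Jun ∩ Imani ∩ Emeka: ∅.
There is no time when everyone is free.
There is no common window, so the total is 0 minutes.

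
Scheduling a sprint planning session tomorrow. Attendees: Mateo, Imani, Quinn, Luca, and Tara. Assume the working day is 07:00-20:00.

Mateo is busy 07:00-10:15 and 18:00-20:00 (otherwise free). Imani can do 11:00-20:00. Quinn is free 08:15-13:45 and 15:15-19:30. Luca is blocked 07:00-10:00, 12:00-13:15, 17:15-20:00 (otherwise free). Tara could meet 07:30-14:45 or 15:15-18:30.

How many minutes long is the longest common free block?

120

Mateo free: 10:15-18:00 (invert busy blocks within the working day).
Imani free: 11:00-20:00.
Quinn free: 08:15-13:45, 15:15-19:30.
Luca free: 10:00-12:00, 13:15-17:15 (invert busy blocks within the working day).
Tara free: 07:30-14:45, 15:15-18:30.
Mateo ∩ Imani: 11:00-18:00.
Mateo ∩ Imani ∩ Quinn: 11:00-13:45, 15:15-18:00.
Mateo ∩ Imani ∩ Quinn ∩ Luca: 11:00-12:00, 13:15-13:45, 15:15-17:15.
Mateo ∩ Imani ∩ Quinn ∩ Luca ∩ Tara: 11:00-12:00, 13:15-13:45, 15:15-17:15.
The longest is 15:15-17:15 at 120 minutes.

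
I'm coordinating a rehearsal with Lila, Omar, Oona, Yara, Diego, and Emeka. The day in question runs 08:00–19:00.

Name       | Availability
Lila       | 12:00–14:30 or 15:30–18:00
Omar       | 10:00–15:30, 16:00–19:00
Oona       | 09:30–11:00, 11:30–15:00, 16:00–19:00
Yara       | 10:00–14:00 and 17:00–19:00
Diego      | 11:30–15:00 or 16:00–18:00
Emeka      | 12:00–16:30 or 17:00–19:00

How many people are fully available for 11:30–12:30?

Omar, Oona, Yara, and Diego can make the full 11:30-12:30 slot — that's 4.

4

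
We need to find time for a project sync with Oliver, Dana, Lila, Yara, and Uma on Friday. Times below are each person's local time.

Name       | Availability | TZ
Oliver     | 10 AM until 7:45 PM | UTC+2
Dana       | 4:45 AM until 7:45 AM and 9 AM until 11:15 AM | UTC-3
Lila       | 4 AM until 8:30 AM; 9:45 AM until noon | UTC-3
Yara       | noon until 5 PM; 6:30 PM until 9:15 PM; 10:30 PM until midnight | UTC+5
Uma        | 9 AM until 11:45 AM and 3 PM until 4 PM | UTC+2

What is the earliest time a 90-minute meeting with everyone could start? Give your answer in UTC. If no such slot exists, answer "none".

08:00

Oliver in UTC: 08:00-17:45 (subtract 2h to convert from UTC+2).
Dana in UTC: 07:45-10:45, 12:00-14:15 (add 3h to convert from UTC-3).
Lila in UTC: 07:00-11:30, 12:45-15:00 (add 3h to convert from UTC-3).
Yara in UTC: 07:00-12:00, 13:30-16:15, 17:30-19:00 (subtract 5h to convert from UTC+5).
Uma in UTC: 07:00-09:45, 13:00-14:00 (subtract 2h to convert from UTC+2).
Oliver ∩ Dana: 08:00-10:45, 12:00-14:15.
Oliver ∩ Dana ∩ Lila: 08:00-10:45, 12:45-14:15.
Oliver ∩ Dana ∩ Lila ∩ Yara: 08:00-10:45, 13:30-14:15.
Oliver ∩ Dana ∩ Lila ∩ Yara ∩ Uma: 08:00-09:45, 13:30-14:00.
Those are the intersection windows.
The first common window of at least 90 minutes is 08:00-09:45, so the earliest start is 08:00.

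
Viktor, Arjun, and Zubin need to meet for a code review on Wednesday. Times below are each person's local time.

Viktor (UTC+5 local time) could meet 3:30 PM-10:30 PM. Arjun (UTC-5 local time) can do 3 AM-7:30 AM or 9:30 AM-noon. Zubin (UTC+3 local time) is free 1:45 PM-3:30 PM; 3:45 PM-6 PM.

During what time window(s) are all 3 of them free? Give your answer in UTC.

10:45-12:30, 14:30-15:00

Viktor in UTC: 10:30-17:30 (subtract 5h to convert from UTC+5).
Arjun in UTC: 08:00-12:30, 14:30-17:00 (add 5h to convert from UTC-5).
Zubin in UTC: 10:45-12:30, 12:45-15:00 (subtract 3h to convert from UTC+3).
Viktor ∩ Arjun: 10:30-12:30, 14:30-17:00.
Viktor ∩ Arjun ∩ Zubin: 10:45-12:30, 14:30-15:00.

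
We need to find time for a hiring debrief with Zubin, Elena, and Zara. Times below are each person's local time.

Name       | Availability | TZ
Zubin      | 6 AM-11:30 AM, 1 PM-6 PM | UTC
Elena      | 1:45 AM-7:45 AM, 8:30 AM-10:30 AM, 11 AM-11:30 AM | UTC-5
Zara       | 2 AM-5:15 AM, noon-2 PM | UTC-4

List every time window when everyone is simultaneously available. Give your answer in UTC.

Zubin in UTC: 06:00-11:30, 13:00-18:00.
Elena in UTC: 06:45-12:45, 13:30-15:30, 16:00-16:30 (add 5h to convert from UTC-5).
Zara in UTC: 06:00-09:15, 16:00-18:00 (add 4h to convert from UTC-4).
Zubin ∩ Elena: 06:45-11:30, 13:30-15:30, 16:00-16:30.
Zubin ∩ Elena ∩ Zara: 06:45-09:15, 16:00-16:30.

06:45-09:15, 16:00-16:30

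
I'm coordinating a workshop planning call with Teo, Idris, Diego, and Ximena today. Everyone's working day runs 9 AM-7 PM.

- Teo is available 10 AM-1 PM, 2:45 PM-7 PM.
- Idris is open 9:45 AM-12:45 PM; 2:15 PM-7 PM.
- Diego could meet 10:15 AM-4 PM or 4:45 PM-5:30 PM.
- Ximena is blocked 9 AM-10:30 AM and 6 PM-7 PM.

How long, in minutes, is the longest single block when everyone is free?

Teo free: 10:00-13:00, 14:45-19:00.
Idris free: 09:45-12:45, 14:15-19:00.
Diego free: 10:15-16:00, 16:45-17:30.
Ximena free: 10:30-18:00 (invert busy blocks within the working day).
Teo ∩ Idris: 10:00-12:45, 14:45-19:00.
Teo ∩ Idris ∩ Diego: 10:15-12:45, 14:45-16:00, 16:45-17:30.
Teo ∩ Idris ∩ Diego ∩ Ximena: 10:30-12:45, 14:45-16:00, 16:45-17:30.
So the common availability across everyone is 10:30-12:45, 14:45-16:00, 16:45-17:30.
The longest is 10:30-12:45 at 135 minutes.

135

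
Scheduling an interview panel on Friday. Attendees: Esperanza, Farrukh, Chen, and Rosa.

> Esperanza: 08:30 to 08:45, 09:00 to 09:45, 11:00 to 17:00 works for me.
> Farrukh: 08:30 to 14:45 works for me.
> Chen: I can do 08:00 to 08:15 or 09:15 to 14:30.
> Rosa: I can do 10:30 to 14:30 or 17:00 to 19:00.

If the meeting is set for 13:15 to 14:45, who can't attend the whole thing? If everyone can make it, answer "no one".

Chen, Rosa

Esperanza: free for 13:15-14:45. Farrukh: free for 13:15-14:45. Chen: not fully free for 13:15-14:45. Rosa: not fully free for 13:15-14:45.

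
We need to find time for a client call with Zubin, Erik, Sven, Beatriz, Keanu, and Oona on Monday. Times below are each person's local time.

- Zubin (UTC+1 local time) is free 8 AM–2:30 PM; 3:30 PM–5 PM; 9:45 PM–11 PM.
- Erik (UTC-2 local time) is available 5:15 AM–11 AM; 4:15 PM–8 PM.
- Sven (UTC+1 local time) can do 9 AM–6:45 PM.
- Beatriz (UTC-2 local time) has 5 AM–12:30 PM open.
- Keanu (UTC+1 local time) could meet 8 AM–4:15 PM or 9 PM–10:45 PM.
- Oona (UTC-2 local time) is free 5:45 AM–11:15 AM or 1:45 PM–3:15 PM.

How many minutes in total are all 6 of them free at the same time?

300

Zubin in UTC: 07:00-13:30, 14:30-16:00, 20:45-22:00 (subtract 1h to convert from UTC+1).
Erik in UTC: 07:15-13:00, 18:15-22:00 (add 2h to convert from UTC-2).
Sven in UTC: 08:00-17:45 (subtract 1h to convert from UTC+1).
Beatriz in UTC: 07:00-14:30 (add 2h to convert from UTC-2).
Keanu in UTC: 07:00-15:15, 20:00-21:45 (subtract 1h to convert from UTC+1).
Oona in UTC: 07:45-13:15, 15:45-17:15 (add 2h to convert from UTC-2).
Zubin ∩ Erik: 07:15-13:00, 20:45-22:00.
Zubin ∩ Erik ∩ Sven: 08:00-13:00.
Zubin ∩ Erik ∩ Sven ∩ Beatriz: 08:00-13:00.
Zubin ∩ Erik ∩ Sven ∩ Beatriz ∩ Keanu: 08:00-13:00.
Zubin ∩ Erik ∩ Sven ∩ Beatriz ∩ Keanu ∩ Oona: 08:00-13:00.
So the common availability across everyone is 08:00-13:00.
That's a single block of 300 minutes.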